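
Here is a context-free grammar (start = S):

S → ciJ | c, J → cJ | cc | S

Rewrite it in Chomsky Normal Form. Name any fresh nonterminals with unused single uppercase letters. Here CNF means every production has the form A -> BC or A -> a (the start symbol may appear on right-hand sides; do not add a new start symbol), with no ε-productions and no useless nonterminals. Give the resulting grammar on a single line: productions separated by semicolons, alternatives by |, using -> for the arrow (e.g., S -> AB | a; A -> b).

No ε-productions.
After unit-elimination: S -> c | ciJ; J -> c | cJ | cc | ciJ.
TERM: introduce A -> c, B -> i and substitute in every rule of length ≥2.
BIN: J -> ABJ becomes J -> AC, C -> BJ; S -> ABJ becomes S -> AD, D -> BJ.

S -> c | AD; A -> c; B -> i; C -> BJ; D -> BJ; J -> c | AA | AC | AJ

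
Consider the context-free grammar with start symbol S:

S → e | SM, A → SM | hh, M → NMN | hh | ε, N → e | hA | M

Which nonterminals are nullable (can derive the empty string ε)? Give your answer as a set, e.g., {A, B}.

{M, N}

Directly nullable (have an ε-rule): {M}.
N is nullable via N -> M (every symbol on the right is already known nullable).
Not nullable: A, S — each has a terminal in every rule's right-hand side or depends on a non-nullable symbol.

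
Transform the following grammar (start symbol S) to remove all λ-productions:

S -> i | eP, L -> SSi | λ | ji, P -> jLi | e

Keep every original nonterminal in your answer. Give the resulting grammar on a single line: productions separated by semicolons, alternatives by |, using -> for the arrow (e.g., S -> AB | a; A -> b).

Nullable set: {L}.
Drop L -> λ.
P -> jLi: L nullable, giving jLi | ji.
Unchanged (no nullable symbols): S -> eP; S -> i; L -> SSi; L -> ji; P -> e.

S -> i | eP; L -> ji | SSi; P -> e | ji | jLi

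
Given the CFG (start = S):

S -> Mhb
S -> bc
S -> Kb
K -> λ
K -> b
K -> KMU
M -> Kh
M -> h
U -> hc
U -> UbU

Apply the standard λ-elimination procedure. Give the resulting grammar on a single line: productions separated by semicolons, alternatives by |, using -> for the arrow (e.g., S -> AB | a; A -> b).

Nullable set: {K}.
S -> Kb: K nullable, giving Kb | b.
Drop K -> λ.
K -> KMU: K nullable, giving KMU | MU.
M -> Kh: K nullable, giving Kh | h.
Unchanged (no nullable symbols): S -> Mhb; S -> bc; K -> b; M -> h; U -> UbU; U -> hc.

S -> b | Kb | bc | Mhb; K -> b | MU | KMU; M -> h | Kh; U -> hc | UbU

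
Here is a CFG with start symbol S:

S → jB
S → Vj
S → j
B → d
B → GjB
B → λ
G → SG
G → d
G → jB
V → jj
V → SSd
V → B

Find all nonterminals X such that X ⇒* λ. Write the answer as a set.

{B, V}

Directly nullable (have an ε-rule): {B}.
V is nullable via V -> B (every symbol on the right is already known nullable).
Not nullable: G, S — each has a terminal in every rule's right-hand side or depends on a non-nullable symbol.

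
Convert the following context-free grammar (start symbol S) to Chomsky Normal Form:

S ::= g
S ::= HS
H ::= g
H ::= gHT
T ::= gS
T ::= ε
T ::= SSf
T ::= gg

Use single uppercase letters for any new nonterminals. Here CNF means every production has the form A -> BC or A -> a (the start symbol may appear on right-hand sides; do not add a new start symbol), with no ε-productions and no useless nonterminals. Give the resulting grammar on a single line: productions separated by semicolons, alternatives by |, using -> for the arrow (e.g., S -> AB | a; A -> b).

S -> g | HS; A -> g; B -> f; C -> HT; D -> SB; H -> g | AC | AH; T -> AA | AS | SD

Nullable: {T}; after ε-elimination: S -> g | HS; H -> g | gH | gHT; T -> gS | gg | SSf.
No unit productions to eliminate.
TERM: introduce B -> f, A -> g and substitute in every rule of length ≥2.
BIN: H -> AHT becomes H -> AC, C -> HT; T -> SSB becomes T -> SD, D -> SB.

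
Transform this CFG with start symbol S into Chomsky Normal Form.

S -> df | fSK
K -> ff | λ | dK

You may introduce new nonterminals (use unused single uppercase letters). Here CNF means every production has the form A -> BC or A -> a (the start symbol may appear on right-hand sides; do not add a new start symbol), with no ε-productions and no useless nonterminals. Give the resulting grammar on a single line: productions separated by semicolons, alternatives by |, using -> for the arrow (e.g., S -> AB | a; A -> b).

S -> AB | BC | BS; A -> d; B -> f; C -> SK; K -> d | AK | BB

Nullable: {K}; after ε-elimination: S -> df | fS | fSK; K -> d | dK | ff.
No unit productions to eliminate.
TERM: introduce A -> d, B -> f and substitute in every rule of length ≥2.
BIN: S -> BSK becomes S -> BC, C -> SK.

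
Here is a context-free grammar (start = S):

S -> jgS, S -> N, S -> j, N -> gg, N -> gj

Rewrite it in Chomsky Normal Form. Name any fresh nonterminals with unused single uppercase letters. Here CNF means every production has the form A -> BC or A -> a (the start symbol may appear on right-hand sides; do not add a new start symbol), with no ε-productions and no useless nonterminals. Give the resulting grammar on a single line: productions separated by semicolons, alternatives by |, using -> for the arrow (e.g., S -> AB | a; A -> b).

S -> j | AA | AB | BC; A -> g; B -> j; C -> AS

No ε-productions.
After unit-elimination: S -> j | gg | gj | jgS; N -> gg | gj.
TERM: introduce A -> g, B -> j and substitute in every rule of length ≥2.
BIN: S -> BAS becomes S -> BC, C -> AS.
Drop unreachable/unproductive: N.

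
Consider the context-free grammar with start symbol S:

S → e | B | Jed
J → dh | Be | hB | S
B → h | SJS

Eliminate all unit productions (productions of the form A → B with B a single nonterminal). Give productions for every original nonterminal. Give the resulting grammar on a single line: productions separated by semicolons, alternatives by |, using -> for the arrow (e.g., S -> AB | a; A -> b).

S -> e | h | Jed | SJS; B -> h | SJS; J -> e | h | Be | dh | hB | Jed | SJS

Unit productions: J->S, S->B.
Unit pairs (A ⇒* B via units): (J,B), (J,S), (S,B).
S: inherits non-unit rules of {B, S} → Jed | SJS | e | h.
B: inherits non-unit rules of {B} → SJS | h.
J: inherits non-unit rules of {B, J, S} → Be | Jed | SJS | dh | e | h | hB.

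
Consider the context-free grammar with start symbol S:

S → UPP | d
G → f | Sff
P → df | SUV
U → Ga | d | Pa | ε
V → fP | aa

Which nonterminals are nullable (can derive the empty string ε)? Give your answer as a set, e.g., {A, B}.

Directly nullable (have an ε-rule): {U}.
Not nullable: G, P, S, V — each has a terminal in every rule's right-hand side or depends on a non-nullable symbol.

{U}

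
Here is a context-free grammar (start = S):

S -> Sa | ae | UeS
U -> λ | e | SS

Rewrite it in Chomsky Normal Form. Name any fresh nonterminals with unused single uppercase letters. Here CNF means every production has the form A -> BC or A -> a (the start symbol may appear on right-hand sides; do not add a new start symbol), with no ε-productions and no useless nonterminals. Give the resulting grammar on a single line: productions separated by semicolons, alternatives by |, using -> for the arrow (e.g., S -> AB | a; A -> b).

S -> AB | BS | SA | UC; A -> a; B -> e; C -> BS; U -> e | SS

Nullable: {U}; after ε-elimination: S -> Sa | ae | eS | UeS; U -> e | SS.
No unit productions to eliminate.
TERM: introduce A -> a, B -> e and substitute in every rule of length ≥2.
BIN: S -> UBS becomes S -> UC, C -> BS.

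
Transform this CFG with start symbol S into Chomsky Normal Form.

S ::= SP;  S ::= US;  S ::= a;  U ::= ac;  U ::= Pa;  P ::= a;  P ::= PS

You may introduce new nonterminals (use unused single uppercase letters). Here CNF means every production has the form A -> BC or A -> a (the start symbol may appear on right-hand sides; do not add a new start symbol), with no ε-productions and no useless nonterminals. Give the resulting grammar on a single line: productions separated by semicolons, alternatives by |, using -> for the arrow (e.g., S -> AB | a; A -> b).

S -> a | SP | US; A -> a; B -> c; P -> a | PS; U -> AB | PA

No ε-productions.
No unit productions to eliminate.
TERM: introduce A -> a, B -> c and substitute in every rule of length ≥2.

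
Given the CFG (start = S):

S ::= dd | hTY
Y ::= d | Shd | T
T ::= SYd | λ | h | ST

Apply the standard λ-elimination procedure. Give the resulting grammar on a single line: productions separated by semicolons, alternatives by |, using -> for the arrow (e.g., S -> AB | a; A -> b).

Nullable set: {T, Y}.
S -> hTY: T, Y nullable, giving h | hT | hTY | hY.
Drop T -> λ.
T -> ST: T nullable, giving S | ST.
T -> SYd: Y nullable, giving SYd | Sd.
Y -> T: T nullable, giving T.
Unchanged (no nullable symbols): S -> dd; T -> h; Y -> Shd; Y -> d.

S -> h | dd | hT | hY | hTY; T -> S | h | ST | Sd | SYd; Y -> T | d | Shd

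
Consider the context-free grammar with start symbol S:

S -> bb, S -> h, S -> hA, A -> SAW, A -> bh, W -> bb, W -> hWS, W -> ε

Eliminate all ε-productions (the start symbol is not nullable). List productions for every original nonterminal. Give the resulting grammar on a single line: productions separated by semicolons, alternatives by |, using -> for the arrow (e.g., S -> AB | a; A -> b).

S -> h | bb | hA; A -> SA | bh | SAW; W -> bb | hS | hWS

Nullable set: {W}.
A -> SAW: W nullable, giving SA | SAW.
Drop W -> ε.
W -> hWS: W nullable, giving hS | hWS.
Unchanged (no nullable symbols): S -> bb; S -> h; S -> hA; A -> bh; W -> bb.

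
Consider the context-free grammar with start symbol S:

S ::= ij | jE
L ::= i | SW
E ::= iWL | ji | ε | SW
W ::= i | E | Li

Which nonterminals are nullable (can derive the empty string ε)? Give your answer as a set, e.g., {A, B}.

Directly nullable (have an ε-rule): {E}.
W is nullable via W -> E (every symbol on the right is already known nullable).
Not nullable: L, S — each has a terminal in every rule's right-hand side or depends on a non-nullable symbol.

{E, W}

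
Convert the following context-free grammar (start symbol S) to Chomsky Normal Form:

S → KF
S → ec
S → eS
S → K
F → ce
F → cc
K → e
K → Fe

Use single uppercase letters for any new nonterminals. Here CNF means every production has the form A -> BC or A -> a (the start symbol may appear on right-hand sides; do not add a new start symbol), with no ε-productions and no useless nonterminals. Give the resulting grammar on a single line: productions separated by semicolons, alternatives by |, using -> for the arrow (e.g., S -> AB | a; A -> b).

No ε-productions.
After unit-elimination: S -> e | Fe | KF | eS | ec; F -> cc | ce; K -> e | Fe.
TERM: introduce A -> c, B -> e and substitute in every rule of length ≥2.

S -> e | BA | BS | FB | KF; A -> c; B -> e; F -> AA | AB; K -> e | FB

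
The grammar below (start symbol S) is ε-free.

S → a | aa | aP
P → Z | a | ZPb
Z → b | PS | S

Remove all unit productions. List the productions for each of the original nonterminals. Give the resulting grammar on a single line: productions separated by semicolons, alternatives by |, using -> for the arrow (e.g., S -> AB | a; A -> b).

Unit productions: P->Z, Z->S.
Unit pairs (A ⇒* B via units): (P,S), (P,Z), (Z,S).
S: inherits non-unit rules of {S} → a | aP | aa.
P: inherits non-unit rules of {P, S, Z} → PS | ZPb | a | aP | aa | b.
Z: inherits non-unit rules of {S, Z} → PS | a | aP | aa | b.

S -> a | aP | aa; P -> a | b | PS | aP | aa | ZPb; Z -> a | b | PS | aP | aa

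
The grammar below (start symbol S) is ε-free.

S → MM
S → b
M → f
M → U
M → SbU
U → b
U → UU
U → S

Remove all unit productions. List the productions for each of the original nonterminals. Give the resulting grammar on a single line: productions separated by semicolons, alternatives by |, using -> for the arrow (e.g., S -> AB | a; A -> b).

S -> b | MM; M -> b | f | MM | UU | SbU; U -> b | MM | UU

Unit productions: M->U, U->S.
Unit pairs (A ⇒* B via units): (M,S), (M,U), (U,S).
S: inherits non-unit rules of {S} → MM | b.
M: inherits non-unit rules of {M, S, U} → MM | SbU | UU | b | f.
U: inherits non-unit rules of {S, U} → MM | UU | b.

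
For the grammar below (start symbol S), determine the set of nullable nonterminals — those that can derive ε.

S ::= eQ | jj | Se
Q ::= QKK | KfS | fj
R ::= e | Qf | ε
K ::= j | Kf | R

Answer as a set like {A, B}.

Directly nullable (have an ε-rule): {R}.
K is nullable via K -> R (every symbol on the right is already known nullable).
Not nullable: Q, S — each has a terminal in every rule's right-hand side or depends on a non-nullable symbol.

{K, R}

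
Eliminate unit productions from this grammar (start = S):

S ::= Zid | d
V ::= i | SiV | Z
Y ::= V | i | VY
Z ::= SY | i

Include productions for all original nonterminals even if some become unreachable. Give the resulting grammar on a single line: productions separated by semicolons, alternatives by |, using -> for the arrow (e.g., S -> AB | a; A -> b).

S -> d | Zid; V -> i | SY | SiV; Y -> i | SY | VY | SiV; Z -> i | SY

Unit productions: V->Z, Y->V.
Unit pairs (A ⇒* B via units): (V,Z), (Y,V), (Y,Z).
S: inherits non-unit rules of {S} → Zid | d.
V: inherits non-unit rules of {V, Z} → SY | SiV | i.
Y: inherits non-unit rules of {V, Y, Z} → SY | SiV | VY | i.
Z: inherits non-unit rules of {Z} → SY | i.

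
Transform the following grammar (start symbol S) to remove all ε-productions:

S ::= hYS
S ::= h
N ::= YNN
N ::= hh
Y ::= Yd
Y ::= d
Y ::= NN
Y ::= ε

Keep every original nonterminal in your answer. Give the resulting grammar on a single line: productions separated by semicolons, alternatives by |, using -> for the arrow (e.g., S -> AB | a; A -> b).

Nullable set: {Y}.
S -> hYS: Y nullable, giving hS | hYS.
N -> YNN: Y nullable, giving NN | YNN.
Drop Y -> ε.
Y -> Yd: Y nullable, giving Yd | d.
Unchanged (no nullable symbols): S -> h; N -> hh; Y -> NN; Y -> d.

S -> h | hS | hYS; N -> NN | hh | YNN; Y -> d | NN | Yd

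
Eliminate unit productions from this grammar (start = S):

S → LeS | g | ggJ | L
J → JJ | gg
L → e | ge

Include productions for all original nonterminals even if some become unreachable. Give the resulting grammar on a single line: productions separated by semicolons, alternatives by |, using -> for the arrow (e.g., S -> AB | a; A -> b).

Unit productions: S->L.
Unit pairs (A ⇒* B via units): (S,L).
S: inherits non-unit rules of {L, S} → LeS | e | g | ge | ggJ.
J: inherits non-unit rules of {J} → JJ | gg.
L: inherits non-unit rules of {L} → e | ge.

S -> e | g | ge | LeS | ggJ; J -> JJ | gg; L -> e | ge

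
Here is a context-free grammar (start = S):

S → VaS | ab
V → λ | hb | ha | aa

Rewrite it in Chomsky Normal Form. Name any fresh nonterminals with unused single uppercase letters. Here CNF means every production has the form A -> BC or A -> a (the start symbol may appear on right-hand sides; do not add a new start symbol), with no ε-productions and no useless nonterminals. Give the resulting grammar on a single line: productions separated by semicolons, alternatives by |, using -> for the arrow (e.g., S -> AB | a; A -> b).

S -> AB | AS | VD; A -> a; B -> b; C -> h; D -> AS; V -> AA | CA | CB

Nullable: {V}; after ε-elimination: S -> aS | ab | VaS; V -> aa | ha | hb.
No unit productions to eliminate.
TERM: introduce A -> a, B -> b, C -> h and substitute in every rule of length ≥2.
BIN: S -> VAS becomes S -> VD, D -> AS.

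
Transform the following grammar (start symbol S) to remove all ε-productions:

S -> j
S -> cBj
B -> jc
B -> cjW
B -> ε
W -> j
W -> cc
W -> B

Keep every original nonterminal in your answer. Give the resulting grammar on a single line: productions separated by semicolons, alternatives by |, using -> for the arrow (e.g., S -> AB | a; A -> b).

S -> j | cj | cBj; B -> cj | jc | cjW; W -> B | j | cc

Nullable set: {B, W}.
S -> cBj: B nullable, giving cBj | cj.
Drop B -> ε.
B -> cjW: W nullable, giving cj | cjW.
W -> B: B nullable, giving B.
Unchanged (no nullable symbols): S -> j; B -> jc; W -> cc; W -> j.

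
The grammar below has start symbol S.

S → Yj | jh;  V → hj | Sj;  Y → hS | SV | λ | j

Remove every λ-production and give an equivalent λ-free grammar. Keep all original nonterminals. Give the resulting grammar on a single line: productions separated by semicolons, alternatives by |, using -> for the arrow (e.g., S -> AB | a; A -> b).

S -> j | Yj | jh; V -> Sj | hj; Y -> j | SV | hS

Nullable set: {Y}.
S -> Yj: Y nullable, giving Yj | j.
Drop Y -> λ.
Unchanged (no nullable symbols): S -> jh; V -> Sj; V -> hj; Y -> SV; Y -> hS; Y -> j.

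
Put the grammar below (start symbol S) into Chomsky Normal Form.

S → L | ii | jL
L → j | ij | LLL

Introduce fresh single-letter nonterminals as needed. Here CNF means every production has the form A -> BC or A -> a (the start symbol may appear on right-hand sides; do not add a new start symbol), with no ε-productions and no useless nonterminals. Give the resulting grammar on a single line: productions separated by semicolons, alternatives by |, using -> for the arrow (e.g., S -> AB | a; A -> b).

S -> j | AA | AB | BL | LD; A -> i; B -> j; C -> LL; D -> LL; L -> j | AB | LC

No ε-productions.
After unit-elimination: S -> j | ii | ij | jL | LLL; L -> j | ij | LLL.
TERM: introduce A -> i, B -> j and substitute in every rule of length ≥2.
BIN: L -> LLL becomes L -> LC, C -> LL; S -> LLL becomes S -> LD, D -> LL.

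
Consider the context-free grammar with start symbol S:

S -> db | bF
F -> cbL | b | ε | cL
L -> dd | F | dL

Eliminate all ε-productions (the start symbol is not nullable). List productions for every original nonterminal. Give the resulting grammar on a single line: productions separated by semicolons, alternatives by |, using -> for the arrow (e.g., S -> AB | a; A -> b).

Nullable set: {F, L}.
S -> bF: F nullable, giving b | bF.
Drop F -> ε.
F -> cL: L nullable, giving c | cL.
F -> cbL: L nullable, giving cb | cbL.
L -> F: F nullable, giving F.
L -> dL: L nullable, giving d | dL.
Unchanged (no nullable symbols): S -> db; F -> b; L -> dd.

S -> b | bF | db; F -> b | c | cL | cb | cbL; L -> F | d | dL | dd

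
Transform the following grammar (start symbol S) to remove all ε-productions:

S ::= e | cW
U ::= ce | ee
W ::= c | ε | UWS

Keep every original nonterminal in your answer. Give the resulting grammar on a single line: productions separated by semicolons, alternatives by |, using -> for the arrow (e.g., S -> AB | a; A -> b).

S -> c | e | cW; U -> ce | ee; W -> c | US | UWS

Nullable set: {W}.
S -> cW: W nullable, giving c | cW.
Drop W -> ε.
W -> UWS: W nullable, giving US | UWS.
Unchanged (no nullable symbols): S -> e; U -> ce; U -> ee; W -> c.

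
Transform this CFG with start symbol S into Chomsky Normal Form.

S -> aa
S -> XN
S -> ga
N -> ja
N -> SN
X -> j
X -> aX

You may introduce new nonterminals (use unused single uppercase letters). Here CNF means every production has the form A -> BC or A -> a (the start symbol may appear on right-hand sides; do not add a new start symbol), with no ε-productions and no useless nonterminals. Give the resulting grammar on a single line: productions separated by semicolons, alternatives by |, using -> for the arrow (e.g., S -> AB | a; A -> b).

S -> BB | CB | XN; A -> j; B -> a; C -> g; N -> AB | SN; X -> j | BX

No ε-productions.
No unit productions to eliminate.
TERM: introduce B -> a, C -> g, A -> j and substitute in every rule of length ≥2.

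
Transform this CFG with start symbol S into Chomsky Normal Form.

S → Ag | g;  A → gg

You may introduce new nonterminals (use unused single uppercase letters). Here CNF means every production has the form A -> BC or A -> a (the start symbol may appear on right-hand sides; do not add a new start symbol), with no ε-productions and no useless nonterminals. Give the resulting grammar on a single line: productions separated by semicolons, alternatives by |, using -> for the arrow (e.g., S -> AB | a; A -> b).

S -> g | AB; A -> BB; B -> g

No ε-productions.
No unit productions to eliminate.
TERM: introduce B -> g and substitute in every rule of length ≥2.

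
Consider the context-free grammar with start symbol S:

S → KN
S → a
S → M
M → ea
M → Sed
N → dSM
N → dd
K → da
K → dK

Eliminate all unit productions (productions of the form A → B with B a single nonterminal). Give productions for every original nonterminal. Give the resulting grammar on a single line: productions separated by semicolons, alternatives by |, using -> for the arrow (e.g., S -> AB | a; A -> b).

Unit productions: S->M.
Unit pairs (A ⇒* B via units): (S,M).
S: inherits non-unit rules of {M, S} → KN | Sed | a | ea.
K: inherits non-unit rules of {K} → dK | da.
M: inherits non-unit rules of {M} → Sed | ea.
N: inherits non-unit rules of {N} → dSM | dd.

S -> a | KN | ea | Sed; K -> dK | da; M -> ea | Sed; N -> dd | dSM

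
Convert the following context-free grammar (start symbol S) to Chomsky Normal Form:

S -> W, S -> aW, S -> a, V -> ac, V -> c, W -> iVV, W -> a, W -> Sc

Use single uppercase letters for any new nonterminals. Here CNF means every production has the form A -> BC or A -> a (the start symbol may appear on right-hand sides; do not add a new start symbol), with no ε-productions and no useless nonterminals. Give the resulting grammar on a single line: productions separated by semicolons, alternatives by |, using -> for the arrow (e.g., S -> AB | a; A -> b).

No ε-productions.
After unit-elimination: S -> a | Sc | aW | iVV; V -> c | ac; W -> a | Sc | iVV.
TERM: introduce B -> a, A -> c, C -> i and substitute in every rule of length ≥2.
BIN: S -> CVV becomes S -> CD, D -> VV; W -> CVV becomes W -> CE, E -> VV.

S -> a | BW | CD | SA; A -> c; B -> a; C -> i; D -> VV; E -> VV; V -> c | BA; W -> a | CE | SA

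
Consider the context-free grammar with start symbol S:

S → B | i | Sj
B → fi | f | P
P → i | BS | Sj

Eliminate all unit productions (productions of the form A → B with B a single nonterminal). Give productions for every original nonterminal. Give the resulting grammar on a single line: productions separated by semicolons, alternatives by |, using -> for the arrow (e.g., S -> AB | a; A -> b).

S -> f | i | BS | Sj | fi; B -> f | i | BS | Sj | fi; P -> i | BS | Sj

Unit productions: B->P, S->B.
Unit pairs (A ⇒* B via units): (B,P), (S,B), (S,P).
S: inherits non-unit rules of {B, P, S} → BS | Sj | f | fi | i.
B: inherits non-unit rules of {B, P} → BS | Sj | f | fi | i.
P: inherits non-unit rules of {P} → BS | Sj | i.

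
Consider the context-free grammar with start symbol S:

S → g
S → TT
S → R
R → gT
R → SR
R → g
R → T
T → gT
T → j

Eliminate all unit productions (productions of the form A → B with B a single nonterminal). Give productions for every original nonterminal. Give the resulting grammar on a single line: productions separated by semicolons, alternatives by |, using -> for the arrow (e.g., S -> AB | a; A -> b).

S -> g | j | SR | TT | gT; R -> g | j | SR | gT; T -> j | gT

Unit productions: R->T, S->R.
Unit pairs (A ⇒* B via units): (R,T), (S,R), (S,T).
S: inherits non-unit rules of {R, S, T} → SR | TT | g | gT | j.
R: inherits non-unit rules of {R, T} → SR | g | gT | j.
T: inherits non-unit rules of {T} → gT | j.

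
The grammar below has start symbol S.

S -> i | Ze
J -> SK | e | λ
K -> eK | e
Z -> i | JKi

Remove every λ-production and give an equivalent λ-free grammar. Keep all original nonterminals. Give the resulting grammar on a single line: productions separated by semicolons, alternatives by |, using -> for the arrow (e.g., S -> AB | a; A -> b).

S -> i | Ze; J -> e | SK; K -> e | eK; Z -> i | Ki | JKi

Nullable set: {J}.
Drop J -> λ.
Z -> JKi: J nullable, giving JKi | Ki.
Unchanged (no nullable symbols): S -> Ze; S -> i; J -> SK; J -> e; K -> e; K -> eK; Z -> i.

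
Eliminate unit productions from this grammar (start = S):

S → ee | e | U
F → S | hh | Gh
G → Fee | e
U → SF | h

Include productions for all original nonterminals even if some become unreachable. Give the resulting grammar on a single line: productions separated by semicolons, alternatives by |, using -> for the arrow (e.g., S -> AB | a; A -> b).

S -> e | h | SF | ee; F -> e | h | Gh | SF | ee | hh; G -> e | Fee; U -> h | SF

Unit productions: F->S, S->U.
Unit pairs (A ⇒* B via units): (F,S), (F,U), (S,U).
S: inherits non-unit rules of {S, U} → SF | e | ee | h.
F: inherits non-unit rules of {F, S, U} → Gh | SF | e | ee | h | hh.
G: inherits non-unit rules of {G} → Fee | e.
U: inherits non-unit rules of {U} → SF | h.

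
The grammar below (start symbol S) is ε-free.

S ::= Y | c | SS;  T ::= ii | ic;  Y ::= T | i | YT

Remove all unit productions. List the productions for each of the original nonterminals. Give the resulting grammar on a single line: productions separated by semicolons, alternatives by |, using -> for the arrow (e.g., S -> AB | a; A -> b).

S -> c | i | SS | YT | ic | ii; T -> ic | ii; Y -> i | YT | ic | ii

Unit productions: S->Y, Y->T.
Unit pairs (A ⇒* B via units): (S,T), (S,Y), (Y,T).
S: inherits non-unit rules of {S, T, Y} → SS | YT | c | i | ic | ii.
T: inherits non-unit rules of {T} → ic | ii.
Y: inherits non-unit rules of {T, Y} → YT | i | ic | ii.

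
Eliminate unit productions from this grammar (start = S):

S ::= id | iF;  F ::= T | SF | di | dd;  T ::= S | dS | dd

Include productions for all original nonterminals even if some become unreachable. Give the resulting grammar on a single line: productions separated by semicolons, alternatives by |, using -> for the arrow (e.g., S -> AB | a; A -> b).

S -> iF | id; F -> SF | dS | dd | di | iF | id; T -> dS | dd | iF | id

Unit productions: F->T, T->S.
Unit pairs (A ⇒* B via units): (F,S), (F,T), (T,S).
S: inherits non-unit rules of {S} → iF | id.
F: inherits non-unit rules of {F, S, T} → SF | dS | dd | di | iF | id.
T: inherits non-unit rules of {S, T} → dS | dd | iF | id.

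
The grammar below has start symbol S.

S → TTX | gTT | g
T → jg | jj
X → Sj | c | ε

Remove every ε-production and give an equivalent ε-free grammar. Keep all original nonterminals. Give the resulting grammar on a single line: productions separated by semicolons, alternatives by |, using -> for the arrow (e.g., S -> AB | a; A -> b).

S -> g | TT | TTX | gTT; T -> jg | jj; X -> c | Sj

Nullable set: {X}.
S -> TTX: X nullable, giving TT | TTX.
Drop X -> ε.
Unchanged (no nullable symbols): S -> g; S -> gTT; T -> jg; T -> jj; X -> Sj; X -> c.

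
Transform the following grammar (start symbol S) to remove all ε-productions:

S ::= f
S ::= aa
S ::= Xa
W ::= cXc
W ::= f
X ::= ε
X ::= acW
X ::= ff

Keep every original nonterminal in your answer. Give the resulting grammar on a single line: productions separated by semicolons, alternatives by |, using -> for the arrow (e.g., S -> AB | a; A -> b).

Nullable set: {X}.
S -> Xa: X nullable, giving Xa | a.
W -> cXc: X nullable, giving cXc | cc.
Drop X -> ε.
Unchanged (no nullable symbols): S -> aa; S -> f; W -> f; X -> acW; X -> ff.

S -> a | f | Xa | aa; W -> f | cc | cXc; X -> ff | acW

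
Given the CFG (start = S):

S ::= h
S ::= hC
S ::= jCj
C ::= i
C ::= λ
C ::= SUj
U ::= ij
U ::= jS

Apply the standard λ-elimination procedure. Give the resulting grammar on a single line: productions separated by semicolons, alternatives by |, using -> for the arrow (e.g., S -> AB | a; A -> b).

Nullable set: {C}.
S -> hC: C nullable, giving h | hC.
S -> jCj: C nullable, giving jCj | jj.
Drop C -> λ.
Unchanged (no nullable symbols): S -> h; C -> SUj; C -> i; U -> ij; U -> jS.

S -> h | hC | jj | jCj; C -> i | SUj; U -> ij | jS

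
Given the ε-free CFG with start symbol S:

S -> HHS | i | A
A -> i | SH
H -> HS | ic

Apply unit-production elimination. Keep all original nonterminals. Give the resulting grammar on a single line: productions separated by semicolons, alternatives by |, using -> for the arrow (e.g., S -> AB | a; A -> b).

Unit productions: S->A.
Unit pairs (A ⇒* B via units): (S,A).
S: inherits non-unit rules of {A, S} → HHS | SH | i.
A: inherits non-unit rules of {A} → SH | i.
H: inherits non-unit rules of {H} → HS | ic.

S -> i | SH | HHS; A -> i | SH; H -> HS | ic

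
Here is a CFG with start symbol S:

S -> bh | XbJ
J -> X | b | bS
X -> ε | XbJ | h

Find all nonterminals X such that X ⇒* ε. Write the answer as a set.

{J, X}

Directly nullable (have an ε-rule): {X}.
J is nullable via J -> X (every symbol on the right is already known nullable).
Not nullable: S — each has a terminal in every rule's right-hand side or depends on a non-nullable symbol.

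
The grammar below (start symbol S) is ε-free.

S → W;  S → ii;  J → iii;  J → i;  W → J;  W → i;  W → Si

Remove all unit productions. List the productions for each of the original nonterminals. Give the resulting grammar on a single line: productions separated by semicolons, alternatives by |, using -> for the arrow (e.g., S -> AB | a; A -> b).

Unit productions: S->W, W->J.
Unit pairs (A ⇒* B via units): (S,J), (S,W), (W,J).
S: inherits non-unit rules of {J, S, W} → Si | i | ii | iii.
J: inherits non-unit rules of {J} → i | iii.
W: inherits non-unit rules of {J, W} → Si | i | iii.

S -> i | Si | ii | iii; J -> i | iii; W -> i | Si | iii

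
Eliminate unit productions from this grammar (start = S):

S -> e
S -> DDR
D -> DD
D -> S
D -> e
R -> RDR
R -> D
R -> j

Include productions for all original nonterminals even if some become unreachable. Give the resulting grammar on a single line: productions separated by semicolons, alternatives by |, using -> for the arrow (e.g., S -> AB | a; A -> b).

Unit productions: D->S, R->D.
Unit pairs (A ⇒* B via units): (D,S), (R,D), (R,S).
S: inherits non-unit rules of {S} → DDR | e.
D: inherits non-unit rules of {D, S} → DD | DDR | e.
R: inherits non-unit rules of {D, R, S} → DD | DDR | RDR | e | j.

S -> e | DDR; D -> e | DD | DDR; R -> e | j | DD | DDR | RDR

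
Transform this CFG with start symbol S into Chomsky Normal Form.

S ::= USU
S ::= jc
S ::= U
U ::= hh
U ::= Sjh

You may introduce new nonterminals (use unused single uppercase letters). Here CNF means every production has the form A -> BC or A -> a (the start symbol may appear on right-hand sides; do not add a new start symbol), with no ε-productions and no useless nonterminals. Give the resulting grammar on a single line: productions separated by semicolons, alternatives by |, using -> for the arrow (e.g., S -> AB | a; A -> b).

S -> AC | BB | SD | UE; A -> j; B -> h; C -> c; D -> AB; E -> SU; F -> AB; U -> BB | SF

No ε-productions.
After unit-elimination: S -> hh | jc | Sjh | USU; U -> hh | Sjh.
TERM: introduce C -> c, B -> h, A -> j and substitute in every rule of length ≥2.
BIN: S -> SAB becomes S -> SD, D -> AB; S -> USU becomes S -> UE, E -> SU; U -> SAB becomes U -> SF, F -> AB.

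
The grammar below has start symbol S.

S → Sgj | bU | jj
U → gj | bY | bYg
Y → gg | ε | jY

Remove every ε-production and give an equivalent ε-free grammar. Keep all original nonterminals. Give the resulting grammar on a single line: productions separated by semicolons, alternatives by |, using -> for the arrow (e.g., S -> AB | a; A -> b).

S -> bU | jj | Sgj; U -> b | bY | bg | gj | bYg; Y -> j | gg | jY

Nullable set: {Y}.
U -> bY: Y nullable, giving b | bY.
U -> bYg: Y nullable, giving bYg | bg.
Drop Y -> ε.
Y -> jY: Y nullable, giving j | jY.
Unchanged (no nullable symbols): S -> Sgj; S -> bU; S -> jj; U -> gj; Y -> gg.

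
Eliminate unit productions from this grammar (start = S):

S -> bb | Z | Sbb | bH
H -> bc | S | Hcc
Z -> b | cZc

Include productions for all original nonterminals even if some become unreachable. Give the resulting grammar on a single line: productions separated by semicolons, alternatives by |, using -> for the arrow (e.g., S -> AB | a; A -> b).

S -> b | bH | bb | Sbb | cZc; H -> b | bH | bb | bc | Hcc | Sbb | cZc; Z -> b | cZc

Unit productions: H->S, S->Z.
Unit pairs (A ⇒* B via units): (H,S), (H,Z), (S,Z).
S: inherits non-unit rules of {S, Z} → Sbb | b | bH | bb | cZc.
H: inherits non-unit rules of {H, S, Z} → Hcc | Sbb | b | bH | bb | bc | cZc.
Z: inherits non-unit rules of {Z} → b | cZc.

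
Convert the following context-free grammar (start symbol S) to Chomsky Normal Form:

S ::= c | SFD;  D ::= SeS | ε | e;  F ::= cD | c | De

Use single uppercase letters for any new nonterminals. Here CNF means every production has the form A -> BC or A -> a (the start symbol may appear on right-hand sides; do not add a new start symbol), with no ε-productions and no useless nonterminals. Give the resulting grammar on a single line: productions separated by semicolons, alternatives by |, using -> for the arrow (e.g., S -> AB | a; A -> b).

S -> c | SE | SF; A -> e; B -> c; C -> AS; D -> e | SC; E -> FD; F -> c | e | BD | DA

Nullable: {D}; after ε-elimination: S -> c | SF | SFD; D -> e | SeS; F -> c | e | De | cD.
No unit productions to eliminate.
TERM: introduce B -> c, A -> e and substitute in every rule of length ≥2.
BIN: D -> SAS becomes D -> SC, C -> AS; S -> SFD becomes S -> SE, E -> FD.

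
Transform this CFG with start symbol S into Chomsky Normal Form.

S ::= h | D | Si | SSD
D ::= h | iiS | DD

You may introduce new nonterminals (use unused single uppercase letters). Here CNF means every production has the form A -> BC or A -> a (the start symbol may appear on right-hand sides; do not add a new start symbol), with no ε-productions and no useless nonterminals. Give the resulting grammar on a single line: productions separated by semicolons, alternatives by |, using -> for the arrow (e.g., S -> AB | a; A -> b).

S -> h | AC | DD | SA | SE; A -> i; B -> AS; C -> AS; D -> h | AB | DD; E -> SD

No ε-productions.
After unit-elimination: S -> h | DD | Si | SSD | iiS; D -> h | DD | iiS.
TERM: introduce A -> i and substitute in every rule of length ≥2.
BIN: D -> AAS becomes D -> AB, B -> AS; S -> AAS becomes S -> AC, C -> AS; S -> SSD becomes S -> SE, E -> SD.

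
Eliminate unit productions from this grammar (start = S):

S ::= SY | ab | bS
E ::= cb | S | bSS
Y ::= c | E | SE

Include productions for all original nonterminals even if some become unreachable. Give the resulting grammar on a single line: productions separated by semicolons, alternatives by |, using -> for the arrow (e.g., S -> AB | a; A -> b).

S -> SY | ab | bS; E -> SY | ab | bS | cb | bSS; Y -> c | SE | SY | ab | bS | cb | bSS

Unit productions: E->S, Y->E.
Unit pairs (A ⇒* B via units): (E,S), (Y,E), (Y,S).
S: inherits non-unit rules of {S} → SY | ab | bS.
E: inherits non-unit rules of {E, S} → SY | ab | bS | bSS | cb.
Y: inherits non-unit rules of {E, S, Y} → SE | SY | ab | bS | bSS | c | cb.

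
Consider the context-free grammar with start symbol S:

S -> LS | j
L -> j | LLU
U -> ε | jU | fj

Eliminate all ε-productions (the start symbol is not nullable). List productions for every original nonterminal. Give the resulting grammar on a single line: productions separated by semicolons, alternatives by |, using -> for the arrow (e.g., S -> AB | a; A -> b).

Nullable set: {U}.
L -> LLU: U nullable, giving LL | LLU.
Drop U -> ε.
U -> jU: U nullable, giving j | jU.
Unchanged (no nullable symbols): S -> LS; S -> j; L -> j; U -> fj.

S -> j | LS; L -> j | LL | LLU; U -> j | fj | jU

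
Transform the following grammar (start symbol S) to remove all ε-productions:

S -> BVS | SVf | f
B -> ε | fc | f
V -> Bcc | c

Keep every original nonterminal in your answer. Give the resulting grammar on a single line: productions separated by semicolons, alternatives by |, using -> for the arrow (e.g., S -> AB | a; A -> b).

Nullable set: {B}.
S -> BVS: B nullable, giving BVS | VS.
Drop B -> ε.
V -> Bcc: B nullable, giving Bcc | cc.
Unchanged (no nullable symbols): S -> SVf; S -> f; B -> f; B -> fc; V -> c.

S -> f | VS | BVS | SVf; B -> f | fc; V -> c | cc | Bcc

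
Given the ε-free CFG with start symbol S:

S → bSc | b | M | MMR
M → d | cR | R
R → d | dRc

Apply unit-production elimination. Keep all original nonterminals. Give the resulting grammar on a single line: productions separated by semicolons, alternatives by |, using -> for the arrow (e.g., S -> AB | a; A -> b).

Unit productions: M->R, S->M.
Unit pairs (A ⇒* B via units): (M,R), (S,M), (S,R).
S: inherits non-unit rules of {M, R, S} → MMR | b | bSc | cR | d | dRc.
M: inherits non-unit rules of {M, R} → cR | d | dRc.
R: inherits non-unit rules of {R} → d | dRc.

S -> b | d | cR | MMR | bSc | dRc; M -> d | cR | dRc; R -> d | dRc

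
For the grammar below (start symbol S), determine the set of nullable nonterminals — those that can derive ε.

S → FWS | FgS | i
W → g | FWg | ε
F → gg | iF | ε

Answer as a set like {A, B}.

{F, W}

Directly nullable (have an ε-rule): {F, W}.
Not nullable: S — each has a terminal in every rule's right-hand side or depends on a non-nullable symbol.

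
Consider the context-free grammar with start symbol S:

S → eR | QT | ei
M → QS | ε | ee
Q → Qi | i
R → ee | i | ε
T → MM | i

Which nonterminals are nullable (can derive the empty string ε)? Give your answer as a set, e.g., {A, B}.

Directly nullable (have an ε-rule): {M, R}.
T is nullable via T -> MM (every symbol on the right is already known nullable).
Not nullable: Q, S — each has a terminal in every rule's right-hand side or depends on a non-nullable symbol.

{M, R, T}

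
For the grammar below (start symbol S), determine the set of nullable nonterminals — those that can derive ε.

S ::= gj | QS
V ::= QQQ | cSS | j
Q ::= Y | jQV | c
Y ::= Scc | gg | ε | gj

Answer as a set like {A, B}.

{Q, V, Y}

Directly nullable (have an ε-rule): {Y}.
Q is nullable via Q -> Y (every symbol on the right is already known nullable).
V is nullable via V -> QQQ (every symbol on the right is already known nullable).
Not nullable: S — each has a terminal in every rule's right-hand side or depends on a non-nullable symbol.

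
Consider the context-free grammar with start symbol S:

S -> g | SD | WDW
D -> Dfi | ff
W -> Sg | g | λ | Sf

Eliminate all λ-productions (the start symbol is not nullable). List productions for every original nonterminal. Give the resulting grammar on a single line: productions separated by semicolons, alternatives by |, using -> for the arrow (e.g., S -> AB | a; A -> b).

Nullable set: {W}.
S -> WDW: W, W nullable, giving D | DW | WD | WDW.
Drop W -> λ.
Unchanged (no nullable symbols): S -> SD; S -> g; D -> Dfi; D -> ff; W -> Sf; W -> Sg; W -> g.

S -> D | g | DW | SD | WD | WDW; D -> ff | Dfi; W -> g | Sf | Sg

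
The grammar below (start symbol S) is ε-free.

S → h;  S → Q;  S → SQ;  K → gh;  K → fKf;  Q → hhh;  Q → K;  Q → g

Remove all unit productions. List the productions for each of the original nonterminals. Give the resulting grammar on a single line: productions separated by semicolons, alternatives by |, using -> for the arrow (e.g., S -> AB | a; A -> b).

S -> g | h | SQ | gh | fKf | hhh; K -> gh | fKf; Q -> g | gh | fKf | hhh

Unit productions: Q->K, S->Q.
Unit pairs (A ⇒* B via units): (Q,K), (S,K), (S,Q).
S: inherits non-unit rules of {K, Q, S} → SQ | fKf | g | gh | h | hhh.
K: inherits non-unit rules of {K} → fKf | gh.
Q: inherits non-unit rules of {K, Q} → fKf | g | gh | hhh.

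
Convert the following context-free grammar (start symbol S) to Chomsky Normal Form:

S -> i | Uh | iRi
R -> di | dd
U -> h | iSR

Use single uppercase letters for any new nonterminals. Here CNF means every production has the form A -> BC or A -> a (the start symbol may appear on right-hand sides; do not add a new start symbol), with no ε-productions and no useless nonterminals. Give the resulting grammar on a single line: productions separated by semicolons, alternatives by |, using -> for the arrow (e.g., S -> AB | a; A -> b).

S -> i | BD | UC; A -> d; B -> i; C -> h; D -> RB; E -> SR; R -> AA | AB; U -> h | BE

No ε-productions.
No unit productions to eliminate.
TERM: introduce A -> d, C -> h, B -> i and substitute in every rule of length ≥2.
BIN: S -> BRB becomes S -> BD, D -> RB; U -> BSR becomes U -> BE, E -> SR.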